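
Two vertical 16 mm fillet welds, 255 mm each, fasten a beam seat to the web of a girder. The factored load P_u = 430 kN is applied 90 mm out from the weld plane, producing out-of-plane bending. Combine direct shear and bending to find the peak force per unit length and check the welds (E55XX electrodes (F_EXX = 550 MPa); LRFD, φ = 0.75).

L_w = 2 × 255 = 510 mm; section modulus (unit throat) S = 2 × L²/6 = 21680 mm².
Direct shear f_v = P/L_w = 430×10³/510 = 843.1 N/mm.
Moment M = P × e = 430×10³ × 90 = 38700000 N·mm; bending f_b = M/S = 1785 N/mm.
f_max = √(f_v² + f_b²) = √(843.1² + 1785²) = 1975 N/mm.
φr_n = 0.75 × 0.6 × 550 × (0.707 × 16) = 2800 N/mm → adequate.

f_max ≈ 1970 N/mm; adequate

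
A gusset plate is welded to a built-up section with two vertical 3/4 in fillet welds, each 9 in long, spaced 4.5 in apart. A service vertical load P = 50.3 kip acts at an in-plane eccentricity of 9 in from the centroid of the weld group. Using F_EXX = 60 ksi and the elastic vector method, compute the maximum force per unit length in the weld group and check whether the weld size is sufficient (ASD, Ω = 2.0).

Total weld length L_w = 18 in. Treat welds as unit-width lines.
Polar moment about centroid: J = 2[d³/12 + d(b/2)²] = 2[9³/12 + 9×2.25²] = 212.6 in³.
Direct shear f_v = P/L_w = 50.3 / 18 = 2.794 kip/in (vertical).
Torsion M = P·e = 50.3 × 9 = 452.7 kip·in.
Critical point at (x, y) = (2.25, 4.5) from centroid. f_tx = M·y/J = 9.581 kip/in; f_ty = M·x/J = 4.79 kip/in.
Resultant f_max = √[f_tx² + (f_v + f_ty)²] = √[9.581² + (2.794 + 4.79)²] = 12.22 kip/in.
Capacity per unit length: r_n/Ω = (1/2.0) × 0.6 × 60 × (0.707 × 0.75) = 9.544 kip/in.
12.22 > 9.544 → NOT adequate.

f_max ≈ 12.2 kip/in; NOT adequate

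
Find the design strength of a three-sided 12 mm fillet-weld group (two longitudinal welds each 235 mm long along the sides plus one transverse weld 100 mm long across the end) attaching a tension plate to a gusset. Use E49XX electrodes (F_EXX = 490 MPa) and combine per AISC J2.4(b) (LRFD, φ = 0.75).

φR_n ≈ 1070 kN

t_e = 0.707 × 12 = 8.484 mm.
R_nwl = 0.6 × 490 × 8.484 × 470 × 10⁻³ = 1172 kN (longitudinal, 2 welds).
R_nwt = 0.6 × 490 × 8.484 × 100 × 10⁻³ = 249.4 kN (transverse, base value).
(i) R_nwl + R_nwt = 1422 kN; (ii) 0.85 R_nwl + 1.5 R_nwt = 1371 kN.
R_n = max = 1422 kN [governs: (i)]; φR_n = 1066 kN.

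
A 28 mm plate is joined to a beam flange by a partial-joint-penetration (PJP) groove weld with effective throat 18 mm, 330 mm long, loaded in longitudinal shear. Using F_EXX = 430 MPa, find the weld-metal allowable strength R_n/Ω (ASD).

Effective throat (given) t_e = 18 mm.
A_we = 18 × 330 = 5940 mm².
F_nw = 0.6 F_EXX = 258 MPa.
R_n/Ω = (258 × 5940) / 2.0 × 10⁻³ = 766.3 kN.

R_n/Ω ≈ 766 kN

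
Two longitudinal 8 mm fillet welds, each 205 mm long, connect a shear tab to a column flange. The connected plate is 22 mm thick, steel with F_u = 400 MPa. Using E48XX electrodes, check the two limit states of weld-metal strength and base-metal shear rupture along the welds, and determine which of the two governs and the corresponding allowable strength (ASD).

E48XX → F_EXX = 480 MPa.
t_e = 0.707 × 8 = 5.656 mm; L = 410 mm.
Weld metal: R_n/Ω = (1/2.0) × 0.6 × 480 × 5.656 × 410 × 10⁻³ = 333.9 kN.
Base metal (shear rupture): R_n/Ω = (1/2.0) × 0.6 × 400 × 22 × 410 × 10⁻³ = 1082 kN.
Governing: weld metal.

R_n/Ω ≈ 334 kN (weld metal governs)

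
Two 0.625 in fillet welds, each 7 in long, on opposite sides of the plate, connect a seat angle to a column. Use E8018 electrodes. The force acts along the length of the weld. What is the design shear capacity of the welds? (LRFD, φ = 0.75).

φR_n ≈ 223 kips

E80XX → F_EXX = 80 ksi.
Effective throat t_e = 0.707 × 0.625 = 0.4419 in.
Total length L = 14 in; A_we = 0.4419 × 14 = 6.186 in².
F_nw = 0.6 F_EXX = 0.6 × 80 = 48 ksi.
φR_n = 0.75 × 48 × 6.186 = 222.7 kips.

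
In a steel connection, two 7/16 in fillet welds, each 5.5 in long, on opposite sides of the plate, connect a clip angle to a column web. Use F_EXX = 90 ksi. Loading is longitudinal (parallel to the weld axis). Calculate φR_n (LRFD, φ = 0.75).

Effective throat t_e = 0.707 × 0.4375 = 0.3093 in.
Total length L = 11 in; A_we = 0.3093 × 11 = 3.402 in².
F_nw = 0.6 F_EXX = 0.6 × 90 = 54 ksi.
φR_n = 0.75 × 54 × 3.402 = 137.8 kips.

φR_n ≈ 138 kips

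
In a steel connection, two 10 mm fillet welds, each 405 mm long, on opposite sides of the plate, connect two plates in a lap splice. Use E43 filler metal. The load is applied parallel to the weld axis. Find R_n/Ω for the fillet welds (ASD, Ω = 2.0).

R_n/Ω ≈ 739 kN

E43XX → F_EXX = 430 MPa.
Effective throat t_e = 0.707 × 10 = 7.07 mm.
Total length L = 810 mm; A_we = 7.07 × 810 = 5727 mm².
F_nw = 0.6 F_EXX = 0.6 × 430 = 258 MPa.
R_n = 258 × 5727 × 10⁻³ = 1477 kN; R_n/Ω = 1477/2.0 = 738.7 kN.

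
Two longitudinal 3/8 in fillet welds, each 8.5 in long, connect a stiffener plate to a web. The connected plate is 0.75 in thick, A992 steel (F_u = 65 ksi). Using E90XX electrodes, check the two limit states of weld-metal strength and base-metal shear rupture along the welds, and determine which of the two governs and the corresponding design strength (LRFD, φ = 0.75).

φR_n ≈ 183 kip (weld metal governs)

E90XX → F_EXX = 90 ksi.
t_e = 0.707 × 0.375 = 0.2651 in; L = 17 in.
Weld metal: φR_n = 0.75 × 0.6 × 90 × 0.2651 × 17 = 182.5 kip.
Base metal (shear rupture): φR_n = 0.75 × 0.6 × 65 × 0.75 × 17 = 372.9 kip.
Governing: weld metal.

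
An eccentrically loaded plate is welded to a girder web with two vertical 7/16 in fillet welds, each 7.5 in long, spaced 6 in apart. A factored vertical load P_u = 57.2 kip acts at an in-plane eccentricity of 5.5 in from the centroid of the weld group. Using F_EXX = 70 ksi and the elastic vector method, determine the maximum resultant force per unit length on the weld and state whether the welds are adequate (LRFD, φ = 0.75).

Total weld length L_w = 15 in. Treat welds as unit-width lines.
Polar moment about centroid: J = 2[d³/12 + d(b/2)²] = 2[7.5³/12 + 7.5×3²] = 205.3 in³.
Direct shear f_v = P/L_w = 57.2 / 15 = 3.813 kip/in (vertical).
Torsion M = P·e = 57.2 × 5.5 = 314.6 kip·in.
Critical point at (x, y) = (3, 3.75) from centroid. f_tx = M·y/J = 5.746 kip/in; f_ty = M·x/J = 4.597 kip/in.
Resultant f_max = √[f_tx² + (f_v + f_ty)²] = √[5.746² + (3.813 + 4.597)²] = 10.19 kip/in.
Capacity per unit length: φr_n = 0.75 × 0.6 × 70 × (0.707 × 0.4375) = 9.743 kip/in.
10.19 > 9.743 → NOT adequate.

f_max ≈ 10.2 kip/in; NOT adequate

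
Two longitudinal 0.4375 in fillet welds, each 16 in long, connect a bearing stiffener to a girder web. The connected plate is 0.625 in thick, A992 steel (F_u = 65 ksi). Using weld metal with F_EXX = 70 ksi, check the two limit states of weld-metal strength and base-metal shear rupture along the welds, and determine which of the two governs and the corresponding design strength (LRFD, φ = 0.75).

t_e = 0.707 × 0.4375 = 0.3093 in; L = 32 in.
Weld metal: φR_n = 0.75 × 0.6 × 70 × 0.3093 × 32 = 311.8 kip.
Base metal (shear rupture): φR_n = 0.75 × 0.6 × 65 × 0.625 × 32 = 585 kip.
Governing: weld metal.

φR_n ≈ 312 kip (weld metal governs)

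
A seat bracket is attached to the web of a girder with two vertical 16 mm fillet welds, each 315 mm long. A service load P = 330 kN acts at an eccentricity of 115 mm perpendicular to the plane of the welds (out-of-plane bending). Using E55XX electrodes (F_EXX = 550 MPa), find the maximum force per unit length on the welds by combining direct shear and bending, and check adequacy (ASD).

f_max ≈ 1260 N/mm; adequate

L_w = 2 × 315 = 630 mm; section modulus (unit throat) S = 2 × L²/6 = 33080 mm².
Direct shear f_v = P/L_w = 330×10³/630 = 523.8 N/mm.
Moment M = P × e = 330×10³ × 115 = 37950000 N·mm; bending f_b = M/S = 1147 N/mm.
f_max = √(f_v² + f_b²) = √(523.8² + 1147²) = 1261 N/mm.
r_n/Ω = (1/2.0) × 0.6 × 550 × (0.707 × 16) = 1866 N/mm → adequate.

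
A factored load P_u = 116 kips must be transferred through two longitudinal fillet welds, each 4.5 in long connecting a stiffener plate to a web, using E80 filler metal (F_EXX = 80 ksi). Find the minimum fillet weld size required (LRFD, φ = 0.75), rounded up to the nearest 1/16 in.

w = 9/16 in

Total weld length L = 9 in.
Required throat t_e = P_u / (φ × 0.6 F_EXX × L) = 116 / (0.75 × 0.6 × 80 × 9) = 0.358 in.
Required leg w = t_e / 0.707 = 0.5064 in → use 9/16 in.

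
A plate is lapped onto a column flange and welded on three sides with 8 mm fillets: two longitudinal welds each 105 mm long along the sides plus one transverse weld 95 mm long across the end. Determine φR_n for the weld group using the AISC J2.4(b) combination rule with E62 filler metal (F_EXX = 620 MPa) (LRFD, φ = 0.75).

φR_n ≈ 507 kN

t_e = 0.707 × 8 = 5.656 mm.
R_nwl = 0.6 × 620 × 5.656 × 210 × 10⁻³ = 441.8 kN (longitudinal, 2 welds).
R_nwt = 0.6 × 620 × 5.656 × 95 × 10⁻³ = 199.9 kN (transverse, base value).
(i) R_nwl + R_nwt = 641.7 kN; (ii) 0.85 R_nwl + 1.5 R_nwt = 675.4 kN.
R_n = max = 675.4 kN [governs: (ii)]; φR_n = 506.5 kN.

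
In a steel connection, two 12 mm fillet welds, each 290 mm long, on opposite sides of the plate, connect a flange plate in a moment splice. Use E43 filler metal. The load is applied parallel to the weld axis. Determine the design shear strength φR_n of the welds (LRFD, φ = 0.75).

E43XX → F_EXX = 430 MPa.
Effective throat t_e = 0.707 × 12 = 8.484 mm.
Total length L = 580 mm; A_we = 8.484 × 580 = 4921 mm².
F_nw = 0.6 F_EXX = 0.6 × 430 = 258 MPa.
φR_n = 0.75 × 258 × 4921 × 10⁻³ = 952.2 kN.

φR_n ≈ 952 kN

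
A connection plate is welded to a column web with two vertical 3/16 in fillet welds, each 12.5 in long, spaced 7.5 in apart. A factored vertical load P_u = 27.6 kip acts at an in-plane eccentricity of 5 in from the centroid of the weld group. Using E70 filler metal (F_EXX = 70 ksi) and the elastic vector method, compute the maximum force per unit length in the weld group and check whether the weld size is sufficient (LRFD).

f_max ≈ 2.26 kip/in; adequate

Total weld length L_w = 25 in. Treat welds as unit-width lines.
Polar moment about centroid: J = 2[d³/12 + d(b/2)²] = 2[12.5³/12 + 12.5×3.75²] = 677.1 in³.
Direct shear f_v = P/L_w = 27.6 / 25 = 1.104 kip/in (vertical).
Torsion M = P·e = 27.6 × 5 = 138 kip·in.
Critical point at (x, y) = (3.75, 6.25) from centroid. f_tx = M·y/J = 1.274 kip/in; f_ty = M·x/J = 0.7643 kip/in.
Resultant f_max = √[f_tx² + (f_v + f_ty)²] = √[1.274² + (1.104 + 0.7643)²] = 2.261 kip/in.
Capacity per unit length: φr_n = 0.75 × 0.6 × 70 × (0.707 × 0.1875) = 4.176 kip/in.
2.261 ≤ 4.176 → adequate.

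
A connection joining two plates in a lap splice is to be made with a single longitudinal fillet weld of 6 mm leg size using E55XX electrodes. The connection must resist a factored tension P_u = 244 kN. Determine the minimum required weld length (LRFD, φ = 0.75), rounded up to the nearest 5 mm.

L = 235 mm

E55XX → F_EXX = 550 MPa.
Throat t_e = 0.707 × 6 = 4.242 mm.
φr_n = 0.75 × 0.6 × 550 × 4.242 × 10⁻³ = 1.05 kN/mm.
L_req = P_u / φr_n = 244 / 1.05 = 232.4 mm total.
Round up → use L = 235 mm.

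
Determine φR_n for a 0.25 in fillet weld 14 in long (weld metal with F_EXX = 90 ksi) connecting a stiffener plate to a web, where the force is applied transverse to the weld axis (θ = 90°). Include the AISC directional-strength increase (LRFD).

t_e = 0.707 × 0.25 = 0.1767 in; A_we = 0.1767 × 14 = 2.474 in².
Directional factor: 1.0 + 0.5 sin^1.5(90°) = 1.5.
F_nw = 0.6 × 90 × 1.5 = 81 ksi.
φR_n = 0.75 × 81 × 2.474 = 150.3 kips.

φR_n ≈ 150 kips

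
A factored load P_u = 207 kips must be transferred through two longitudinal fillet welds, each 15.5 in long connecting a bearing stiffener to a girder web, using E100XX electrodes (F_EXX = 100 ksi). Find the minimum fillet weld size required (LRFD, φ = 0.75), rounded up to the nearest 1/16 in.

w = 1/4 in

Total weld length L = 31 in.
Required throat t_e = P_u / (φ × 0.6 F_EXX × L) = 207 / (0.75 × 0.6 × 100 × 31) = 0.1484 in.
Required leg w = t_e / 0.707 = 0.2099 in → use 1/4 in.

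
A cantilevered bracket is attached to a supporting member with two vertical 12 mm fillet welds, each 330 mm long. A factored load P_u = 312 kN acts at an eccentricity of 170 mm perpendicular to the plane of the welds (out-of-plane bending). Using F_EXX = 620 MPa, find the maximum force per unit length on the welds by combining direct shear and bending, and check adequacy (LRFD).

f_max ≈ 1540 N/mm; adequate

L_w = 2 × 330 = 660 mm; section modulus (unit throat) S = 2 × L²/6 = 36300 mm².
Direct shear f_v = P/L_w = 312×10³/660 = 472.7 N/mm.
Moment M = P × e = 312×10³ × 170 = 53040000 N·mm; bending f_b = M/S = 1461 N/mm.
f_max = √(f_v² + f_b²) = √(472.7² + 1461²) = 1536 N/mm.
φr_n = 0.75 × 0.6 × 620 × (0.707 × 12) = 2367 N/mm → adequate.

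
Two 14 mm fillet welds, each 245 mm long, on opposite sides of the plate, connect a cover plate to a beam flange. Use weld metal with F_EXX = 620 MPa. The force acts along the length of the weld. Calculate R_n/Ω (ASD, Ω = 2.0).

R_n/Ω ≈ 902 kN

Effective throat t_e = 0.707 × 14 = 9.898 mm.
Total length L = 490 mm; A_we = 9.898 × 490 = 4850 mm².
F_nw = 0.6 F_EXX = 0.6 × 620 = 372 MPa.
R_n = 372 × 4850 × 10⁻³ = 1804 kN; R_n/Ω = 1804/2.0 = 902.1 kN.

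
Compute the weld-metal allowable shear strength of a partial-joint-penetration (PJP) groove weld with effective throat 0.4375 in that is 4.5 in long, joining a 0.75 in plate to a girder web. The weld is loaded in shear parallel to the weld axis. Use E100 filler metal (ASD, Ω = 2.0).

R_n/Ω ≈ 59.1 kips

E100XX → F_EXX = 100 ksi.
Effective throat (given) t_e = 0.4375 in.
A_we = 0.4375 × 4.5 = 1.969 in².
F_nw = 0.6 F_EXX = 60 ksi.
R_n/Ω = (60 × 1.969) / 2.0 = 59.06 kips.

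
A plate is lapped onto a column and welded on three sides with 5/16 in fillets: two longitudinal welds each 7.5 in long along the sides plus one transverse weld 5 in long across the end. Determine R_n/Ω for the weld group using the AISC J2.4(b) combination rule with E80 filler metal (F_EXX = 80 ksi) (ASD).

R_n/Ω ≈ 107 kip

t_e = 0.707 × 0.3125 = 0.2209 in.
R_nwl = 0.6 × 80 × 0.2209 × 15 = 159.1 kip (longitudinal, 2 welds).
R_nwt = 0.6 × 80 × 0.2209 × 5 = 53.02 kip (transverse, base value).
(i) R_nwl + R_nwt = 212.1 kip; (ii) 0.85 R_nwl + 1.5 R_nwt = 214.8 kip.
R_n = max = 214.8 kip [governs: (ii)]; R_n/Ω = 107.4 kip.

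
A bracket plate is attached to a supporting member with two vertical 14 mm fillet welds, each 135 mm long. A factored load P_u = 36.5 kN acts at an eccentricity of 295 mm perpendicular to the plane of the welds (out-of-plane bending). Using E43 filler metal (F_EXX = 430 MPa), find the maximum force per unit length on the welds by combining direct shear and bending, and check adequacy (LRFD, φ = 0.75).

L_w = 2 × 135 = 270 mm; section modulus (unit throat) S = 2 × L²/6 = 6075 mm².
Direct shear f_v = P/L_w = 36.5×10³/270 = 135.2 N/mm.
Moment M = P × e = 36.5×10³ × 295 = 10768000 N·mm; bending f_b = M/S = 1772 N/mm.
f_max = √(f_v² + f_b²) = √(135.2² + 1772²) = 1778 N/mm.
φr_n = 0.75 × 0.6 × 430 × (0.707 × 14) = 1915 N/mm → adequate.

f_max ≈ 1780 N/mm; adequate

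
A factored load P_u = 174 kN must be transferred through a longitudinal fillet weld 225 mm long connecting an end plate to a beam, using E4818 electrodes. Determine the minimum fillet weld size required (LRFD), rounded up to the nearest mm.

w = 6 mm

E48XX → F_EXX = 480 MPa.
Total weld length L = 225 mm.
Required throat t_e = P_u / (φ × 0.6 F_EXX × L) = 174 / (0.75 × 0.6 × 480 × 225 × 10⁻³) = 3.58 mm.
Required leg w = t_e / 0.707 = 5.064 mm → use 6 mm.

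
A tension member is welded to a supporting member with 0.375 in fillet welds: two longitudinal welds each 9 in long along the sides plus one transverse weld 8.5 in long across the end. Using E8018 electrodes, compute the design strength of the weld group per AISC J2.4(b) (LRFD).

E80XX → F_EXX = 80 ksi.
t_e = 0.707 × 0.375 = 0.2651 in.
R_nwl = 0.6 × 80 × 0.2651 × 18 = 229.1 kip (longitudinal, 2 welds).
R_nwt = 0.6 × 80 × 0.2651 × 8.5 = 108.2 kip (transverse, base value).
(i) R_nwl + R_nwt = 337.2 kip; (ii) 0.85 R_nwl + 1.5 R_nwt = 357 kip.
R_n = max = 357 kip [governs: (ii)]; φR_n = 267.7 kip.

φR_n ≈ 268 kip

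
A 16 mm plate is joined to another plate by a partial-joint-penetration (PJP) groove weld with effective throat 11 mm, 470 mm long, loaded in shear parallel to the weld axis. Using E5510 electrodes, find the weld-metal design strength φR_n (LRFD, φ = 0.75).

φR_n ≈ 1280 kN

E55XX → F_EXX = 550 MPa.
Effective throat (given) t_e = 11 mm.
A_we = 11 × 470 = 5170 mm².
F_nw = 0.6 F_EXX = 330 MPa.
φR_n = 0.75 × 330 × 5170 × 10⁻³ = 1280 kN.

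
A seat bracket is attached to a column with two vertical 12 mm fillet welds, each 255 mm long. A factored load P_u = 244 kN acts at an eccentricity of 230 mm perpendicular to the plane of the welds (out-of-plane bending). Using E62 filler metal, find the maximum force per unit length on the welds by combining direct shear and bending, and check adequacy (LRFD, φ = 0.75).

f_max ≈ 2630 N/mm; NOT adequate

E62XX → F_EXX = 620 MPa.
L_w = 2 × 255 = 510 mm; section modulus (unit throat) S = 2 × L²/6 = 21680 mm².
Direct shear f_v = P/L_w = 244×10³/510 = 478.4 N/mm.
Moment M = P × e = 244×10³ × 230 = 56120000 N·mm; bending f_b = M/S = 2589 N/mm.
f_max = √(f_v² + f_b²) = √(478.4² + 2589²) = 2633 N/mm.
φr_n = 0.75 × 0.6 × 620 × (0.707 × 12) = 2367 N/mm → NOT adequate.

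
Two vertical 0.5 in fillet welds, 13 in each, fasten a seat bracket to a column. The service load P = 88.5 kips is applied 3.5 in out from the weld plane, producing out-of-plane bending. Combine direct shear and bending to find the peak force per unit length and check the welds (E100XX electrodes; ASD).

E100XX → F_EXX = 100 ksi.
L_w = 2 × 13 = 26 in; section modulus (unit throat) S = 2 × L²/6 = 56.33 in².
Direct shear f_v = P/L_w = 88.5/26 = 3.404 kip/in.
Moment M = P × e = 88.5 × 3.5 = 309.75 kip·in; bending f_b = M/S = 5.499 kip/in.
f_max = √(f_v² + f_b²) = √(3.404² + 5.499²) = 6.467 kip/in.
r_n/Ω = (1/2.0) × 0.6 × 100 × (0.707 × 0.5) = 10.6 kip/in → adequate.

f_max ≈ 6.47 kip/in; adequate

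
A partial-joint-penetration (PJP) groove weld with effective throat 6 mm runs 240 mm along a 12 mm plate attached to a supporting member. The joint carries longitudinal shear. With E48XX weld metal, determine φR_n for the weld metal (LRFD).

E48XX → F_EXX = 480 MPa.
Effective throat (given) t_e = 6 mm.
A_we = 6 × 240 = 1440 mm².
F_nw = 0.6 F_EXX = 288 MPa.
φR_n = 0.75 × 288 × 1440 × 10⁻³ = 311 kN.

φR_n ≈ 311 kN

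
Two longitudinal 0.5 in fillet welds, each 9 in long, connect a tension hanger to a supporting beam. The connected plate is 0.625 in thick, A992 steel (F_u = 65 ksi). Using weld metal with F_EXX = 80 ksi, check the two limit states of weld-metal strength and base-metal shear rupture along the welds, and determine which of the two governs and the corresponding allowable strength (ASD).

t_e = 0.707 × 0.5 = 0.3535 in; L = 18 in.
Weld metal: R_n/Ω = (1/2.0) × 0.6 × 80 × 0.3535 × 18 = 152.7 kip.
Base metal (shear rupture): R_n/Ω = (1/2.0) × 0.6 × 65 × 0.625 × 18 = 219.4 kip.
Governing: weld metal.

R_n/Ω ≈ 153 kip (weld metal governs)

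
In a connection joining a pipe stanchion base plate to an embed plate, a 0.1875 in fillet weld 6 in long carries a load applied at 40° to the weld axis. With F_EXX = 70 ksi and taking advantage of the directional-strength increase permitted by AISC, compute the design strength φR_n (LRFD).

t_e = 0.707 × 0.1875 = 0.1326 in; A_we = 0.1326 × 6 = 0.7954 in².
Directional factor: 1.0 + 0.5 sin^1.5(40°) = 1.258.
F_nw = 0.6 × 70 × 1.258 = 52.82 ksi.
φR_n = 0.75 × 52.82 × 0.7954 = 31.51 kips.

φR_n ≈ 31.5 kips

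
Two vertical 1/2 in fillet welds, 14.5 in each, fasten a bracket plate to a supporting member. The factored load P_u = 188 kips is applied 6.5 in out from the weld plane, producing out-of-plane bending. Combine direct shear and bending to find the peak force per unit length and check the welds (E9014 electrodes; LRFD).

E90XX → F_EXX = 90 ksi.
L_w = 2 × 14.5 = 29 in; section modulus (unit throat) S = 2 × L²/6 = 70.08 in².
Direct shear f_v = P/L_w = 188/29 = 6.483 kip/in.
Moment M = P × e = 188 × 6.5 = 1222 kip·in; bending f_b = M/S = 17.44 kip/in.
f_max = √(f_v² + f_b²) = √(6.483² + 17.44²) = 18.6 kip/in.
φr_n = 0.75 × 0.6 × 90 × (0.707 × 0.5) = 14.32 kip/in → NOT adequate.

f_max ≈ 18.6 kip/in; NOT adequate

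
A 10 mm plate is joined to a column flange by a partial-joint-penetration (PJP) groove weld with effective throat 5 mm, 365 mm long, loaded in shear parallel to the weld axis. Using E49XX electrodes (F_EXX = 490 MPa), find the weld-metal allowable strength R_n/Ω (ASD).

Effective throat (given) t_e = 5 mm.
A_we = 5 × 365 = 1825 mm².
F_nw = 0.6 F_EXX = 294 MPa.
R_n/Ω = (294 × 1825) / 2.0 × 10⁻³ = 268.3 kN.

R_n/Ω ≈ 268 kN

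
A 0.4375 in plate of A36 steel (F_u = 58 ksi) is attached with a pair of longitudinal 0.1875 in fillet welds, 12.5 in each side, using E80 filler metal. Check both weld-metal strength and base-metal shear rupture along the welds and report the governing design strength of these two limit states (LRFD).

φR_n ≈ 119 kips (weld metal governs)

E80XX → F_EXX = 80 ksi.
t_e = 0.707 × 0.1875 = 0.1326 in; L = 25 in.
Weld metal: φR_n = 0.75 × 0.6 × 80 × 0.1326 × 25 = 119.3 kips.
Base metal (shear rupture): φR_n = 0.75 × 0.6 × 58 × 0.4375 × 25 = 285.5 kips.
Governing: weld metal.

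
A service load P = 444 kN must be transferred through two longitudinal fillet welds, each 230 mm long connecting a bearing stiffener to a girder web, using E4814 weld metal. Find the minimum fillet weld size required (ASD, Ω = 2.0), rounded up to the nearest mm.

E48XX → F_EXX = 480 MPa.
Total weld length L = 460 mm.
Required throat t_e = P × Ω / (0.6 F_EXX × L) = 444 × 2.0 / (0.6 × 480 × 460 × 10⁻³) = 6.703 mm.
Required leg w = t_e / 0.707 = 9.481 mm → use 10 mm.

w = 10 mm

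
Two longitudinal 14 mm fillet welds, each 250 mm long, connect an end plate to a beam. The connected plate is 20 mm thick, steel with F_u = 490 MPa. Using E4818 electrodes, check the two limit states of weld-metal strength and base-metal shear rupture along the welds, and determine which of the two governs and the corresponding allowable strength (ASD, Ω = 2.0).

R_n/Ω ≈ 713 kN (weld metal governs)

E48XX → F_EXX = 480 MPa.
t_e = 0.707 × 14 = 9.898 mm; L = 500 mm.
Weld metal: R_n/Ω = (1/2.0) × 0.6 × 480 × 9.898 × 500 × 10⁻³ = 712.7 kN.
Base metal (shear rupture): R_n/Ω = (1/2.0) × 0.6 × 490 × 20 × 500 × 10⁻³ = 1470 kN.
Governing: weld metal.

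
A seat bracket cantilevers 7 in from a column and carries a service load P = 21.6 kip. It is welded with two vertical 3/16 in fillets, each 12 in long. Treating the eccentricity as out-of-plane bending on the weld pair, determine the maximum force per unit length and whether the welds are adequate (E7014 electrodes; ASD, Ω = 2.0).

E70XX → F_EXX = 70 ksi.
L_w = 2 × 12 = 24 in; section modulus (unit throat) S = 2 × L²/6 = 48 in².
Direct shear f_v = P/L_w = 21.6/24 = 0.9 kip/in.
Moment M = P × e = 21.6 × 7 = 151.2 kip·in; bending f_b = M/S = 3.15 kip/in.
f_max = √(f_v² + f_b²) = √(0.9² + 3.15²) = 3.276 kip/in.
r_n/Ω = (1/2.0) × 0.6 × 70 × (0.707 × 0.1875) = 2.784 kip/in → NOT adequate.

f_max ≈ 3.28 kip/in; NOT adequate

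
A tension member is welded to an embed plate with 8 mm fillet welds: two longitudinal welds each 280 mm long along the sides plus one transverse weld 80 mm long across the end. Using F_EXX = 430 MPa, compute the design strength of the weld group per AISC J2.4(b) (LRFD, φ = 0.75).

φR_n ≈ 700 kN

t_e = 0.707 × 8 = 5.656 mm.
R_nwl = 0.6 × 430 × 5.656 × 560 × 10⁻³ = 817.2 kN (longitudinal, 2 welds).
R_nwt = 0.6 × 430 × 5.656 × 80 × 10⁻³ = 116.7 kN (transverse, base value).
(i) R_nwl + R_nwt = 933.9 kN; (ii) 0.85 R_nwl + 1.5 R_nwt = 869.7 kN.
R_n = max = 933.9 kN [governs: (i)]; φR_n = 700.4 kN.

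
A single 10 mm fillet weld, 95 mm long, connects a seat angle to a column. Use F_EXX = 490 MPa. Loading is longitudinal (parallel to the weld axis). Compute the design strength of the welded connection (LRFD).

Effective throat t_e = 0.707 × 10 = 7.07 mm.
Total length L = 95 mm; A_we = 7.07 × 95 = 671.6 mm².
F_nw = 0.6 F_EXX = 0.6 × 490 = 294 MPa.
φR_n = 0.75 × 294 × 671.6 × 10⁻³ = 148.1 kN.

φR_n ≈ 148 kN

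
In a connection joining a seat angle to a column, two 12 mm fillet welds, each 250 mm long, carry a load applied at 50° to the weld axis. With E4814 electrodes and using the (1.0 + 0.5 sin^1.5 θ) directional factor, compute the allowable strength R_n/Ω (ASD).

R_n/Ω ≈ 816 kN

E48XX → F_EXX = 480 MPa.
t_e = 0.707 × 12 = 8.484 mm; A_we = 8.484 × 500 = 4242 mm².
Directional factor: 1.0 + 0.5 sin^1.5(50°) = 1.335.
F_nw = 0.6 × 480 × 1.335 = 384.5 MPa.
R_n/Ω = (384.5 × 4242) / 2.0 × 10⁻³ = 815.6 kN.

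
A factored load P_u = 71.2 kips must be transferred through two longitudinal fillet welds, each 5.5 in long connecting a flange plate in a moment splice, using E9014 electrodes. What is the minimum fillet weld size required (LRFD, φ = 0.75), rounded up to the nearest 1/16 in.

E90XX → F_EXX = 90 ksi.
Total weld length L = 11 in.
Required throat t_e = P_u / (φ × 0.6 F_EXX × L) = 71.2 / (0.75 × 0.6 × 90 × 11) = 0.1598 in.
Required leg w = t_e / 0.707 = 0.2261 in → use 1/4 in.

w = 1/4 in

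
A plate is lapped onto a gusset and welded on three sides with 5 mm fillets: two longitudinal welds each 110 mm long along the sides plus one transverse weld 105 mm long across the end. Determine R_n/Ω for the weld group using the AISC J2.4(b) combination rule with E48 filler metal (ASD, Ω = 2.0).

R_n/Ω ≈ 175 kN

E48XX → F_EXX = 480 MPa.
t_e = 0.707 × 5 = 3.535 mm.
R_nwl = 0.6 × 480 × 3.535 × 220 × 10⁻³ = 224 kN (longitudinal, 2 welds).
R_nwt = 0.6 × 480 × 3.535 × 105 × 10⁻³ = 106.9 kN (transverse, base value).
(i) R_nwl + R_nwt = 330.9 kN; (ii) 0.85 R_nwl + 1.5 R_nwt = 350.7 kN.
R_n = max = 350.7 kN [governs: (ii)]; R_n/Ω = 175.4 kN.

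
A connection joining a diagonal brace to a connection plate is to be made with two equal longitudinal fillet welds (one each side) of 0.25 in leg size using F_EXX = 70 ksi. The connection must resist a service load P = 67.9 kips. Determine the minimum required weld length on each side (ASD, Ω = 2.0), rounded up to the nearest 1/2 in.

Throat t_e = 0.707 × 0.25 = 0.1767 in.
r_n/Ω = (0.6 × 70 × 0.1767) / 2.0 = 3.712 kip/in.
L_req = P / (r_n/Ω) = 67.9 / 3.712 = 18.29 in total.
Per side: 18.29 / 2 = 9.147 in.
Round up → use L = 9.5 in on each side.

L = 9.5 in on each side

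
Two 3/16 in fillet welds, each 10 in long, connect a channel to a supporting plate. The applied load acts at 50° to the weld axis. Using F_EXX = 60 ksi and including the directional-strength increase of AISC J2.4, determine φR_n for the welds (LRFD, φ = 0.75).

φR_n ≈ 95.6 kip

t_e = 0.707 × 0.1875 = 0.1326 in; A_we = 0.1326 × 20 = 2.651 in².
Directional factor: 1.0 + 0.5 sin^1.5(50°) = 1.335.
F_nw = 0.6 × 60 × 1.335 = 48.07 ksi.
φR_n = 0.75 × 48.07 × 2.651 = 95.58 kip.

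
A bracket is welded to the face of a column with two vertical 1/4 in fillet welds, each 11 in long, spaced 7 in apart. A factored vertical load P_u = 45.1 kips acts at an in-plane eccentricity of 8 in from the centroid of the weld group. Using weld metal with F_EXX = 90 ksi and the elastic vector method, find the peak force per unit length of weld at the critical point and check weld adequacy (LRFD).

Total weld length L_w = 22 in. Treat welds as unit-width lines.
Polar moment about centroid: J = 2[d³/12 + d(b/2)²] = 2[11³/12 + 11×3.5²] = 491.3 in³.
Direct shear f_v = P/L_w = 45.1 / 22 = 2.05 kip/in (vertical).
Torsion M = P·e = 45.1 × 8 = 360.8 kip·in.
Critical point at (x, y) = (3.5, 5.5) from centroid. f_tx = M·y/J = 4.039 kip/in; f_ty = M·x/J = 2.57 kip/in.
Resultant f_max = √[f_tx² + (f_v + f_ty)²] = √[4.039² + (2.05 + 2.57)²] = 6.137 kip/in.
Capacity per unit length: φr_n = 0.75 × 0.6 × 90 × (0.707 × 0.25) = 7.158 kip/in.
6.137 ≤ 7.158 → adequate.

f_max ≈ 6.14 kip/in; adequate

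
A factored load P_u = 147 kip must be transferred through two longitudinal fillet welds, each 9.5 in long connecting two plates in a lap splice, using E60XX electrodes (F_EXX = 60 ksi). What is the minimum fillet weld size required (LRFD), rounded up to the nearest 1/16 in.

w = 7/16 in

Total weld length L = 19 in.
Required throat t_e = P_u / (φ × 0.6 F_EXX × L) = 147 / (0.75 × 0.6 × 60 × 19) = 0.2865 in.
Required leg w = t_e / 0.707 = 0.4053 in → use 7/16 in.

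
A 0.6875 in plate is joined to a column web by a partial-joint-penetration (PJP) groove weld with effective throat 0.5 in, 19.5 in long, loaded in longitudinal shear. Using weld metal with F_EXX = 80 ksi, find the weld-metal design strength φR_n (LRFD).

φR_n ≈ 351 kip

Effective throat (given) t_e = 0.5 in.
A_we = 0.5 × 19.5 = 9.75 in².
F_nw = 0.6 F_EXX = 48 ksi.
φR_n = 0.75 × 48 × 9.75 = 351 kip.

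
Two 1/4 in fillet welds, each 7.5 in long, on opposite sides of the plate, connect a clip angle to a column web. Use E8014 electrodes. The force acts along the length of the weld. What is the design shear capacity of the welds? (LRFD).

φR_n ≈ 95.4 kip

E80XX → F_EXX = 80 ksi.
Effective throat t_e = 0.707 × 0.25 = 0.1767 in.
Total length L = 15 in; A_we = 0.1767 × 15 = 2.651 in².
F_nw = 0.6 F_EXX = 0.6 × 80 = 48 ksi.
φR_n = 0.75 × 48 × 2.651 = 95.44 kip.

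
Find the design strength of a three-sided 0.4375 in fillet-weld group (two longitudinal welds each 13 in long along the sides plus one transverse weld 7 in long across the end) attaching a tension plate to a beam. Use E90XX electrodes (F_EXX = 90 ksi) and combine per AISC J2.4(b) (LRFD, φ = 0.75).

t_e = 0.707 × 0.4375 = 0.3093 in.
R_nwl = 0.6 × 90 × 0.3093 × 26 = 434.3 kips (longitudinal, 2 welds).
R_nwt = 0.6 × 90 × 0.3093 × 7 = 116.9 kips (transverse, base value).
(i) R_nwl + R_nwt = 551.2 kips; (ii) 0.85 R_nwl + 1.5 R_nwt = 544.5 kips.
R_n = max = 551.2 kips [governs: (i)]; φR_n = 413.4 kips.

φR_n ≈ 413 kips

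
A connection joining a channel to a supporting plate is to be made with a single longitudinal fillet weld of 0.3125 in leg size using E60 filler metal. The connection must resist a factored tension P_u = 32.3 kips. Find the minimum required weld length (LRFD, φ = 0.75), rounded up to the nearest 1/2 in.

L = 5.5 in

E60XX → F_EXX = 60 ksi.
Throat t_e = 0.707 × 0.3125 = 0.2209 in.
φr_n = 0.75 × 0.6 × 60 × 0.2209 = 5.965 kips/in.
L_req = P_u / φr_n = 32.3 / 5.965 = 5.415 in total.
Round up → use L = 5.5 in.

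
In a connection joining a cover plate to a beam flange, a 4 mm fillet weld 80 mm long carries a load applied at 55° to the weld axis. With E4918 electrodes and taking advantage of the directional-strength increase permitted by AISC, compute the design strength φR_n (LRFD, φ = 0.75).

φR_n ≈ 68.4 kN

E49XX → F_EXX = 490 MPa.
t_e = 0.707 × 4 = 2.828 mm; A_we = 2.828 × 80 = 226.2 mm².
Directional factor: 1.0 + 0.5 sin^1.5(55°) = 1.371.
F_nw = 0.6 × 490 × 1.371 = 403 MPa.
φR_n = 0.75 × 403 × 226.2 × 10⁻³ = 68.38 kN.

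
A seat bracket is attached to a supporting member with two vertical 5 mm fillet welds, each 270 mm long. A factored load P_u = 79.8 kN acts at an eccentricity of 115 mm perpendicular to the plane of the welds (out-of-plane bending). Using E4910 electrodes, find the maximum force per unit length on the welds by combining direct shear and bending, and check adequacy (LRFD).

f_max ≈ 406 N/mm; adequate

E49XX → F_EXX = 490 MPa.
L_w = 2 × 270 = 540 mm; section modulus (unit throat) S = 2 × L²/6 = 24300 mm².
Direct shear f_v = P/L_w = 79.8×10³/540 = 147.8 N/mm.
Moment M = P × e = 79.8×10³ × 115 = 9177000 N·mm; bending f_b = M/S = 377.7 N/mm.
f_max = √(f_v² + f_b²) = √(147.8² + 377.7²) = 405.5 N/mm.
φr_n = 0.75 × 0.6 × 490 × (0.707 × 5) = 779.5 N/mm → adequate.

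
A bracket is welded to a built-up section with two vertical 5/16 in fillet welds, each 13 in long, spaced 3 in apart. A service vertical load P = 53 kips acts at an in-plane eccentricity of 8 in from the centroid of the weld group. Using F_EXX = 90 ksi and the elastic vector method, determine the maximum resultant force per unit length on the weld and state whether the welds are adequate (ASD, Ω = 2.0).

f_max ≈ 7.39 kip/in; NOT adequate

Total weld length L_w = 26 in. Treat welds as unit-width lines.
Polar moment about centroid: J = 2[d³/12 + d(b/2)²] = 2[13³/12 + 13×1.5²] = 424.7 in³.
Direct shear f_v = P/L_w = 53 / 26 = 2.038 kip/in (vertical).
Torsion M = P·e = 53 × 8 = 424 kip·in.
Critical point at (x, y) = (1.5, 6.5) from centroid. f_tx = M·y/J = 6.49 kip/in; f_ty = M·x/J = 1.498 kip/in.
Resultant f_max = √[f_tx² + (f_v + f_ty)²] = √[6.49² + (2.038 + 1.498)²] = 7.391 kip/in.
Capacity per unit length: r_n/Ω = (1/2.0) × 0.6 × 90 × (0.707 × 0.3125) = 5.965 kip/in.
7.391 > 5.965 → NOT adequate.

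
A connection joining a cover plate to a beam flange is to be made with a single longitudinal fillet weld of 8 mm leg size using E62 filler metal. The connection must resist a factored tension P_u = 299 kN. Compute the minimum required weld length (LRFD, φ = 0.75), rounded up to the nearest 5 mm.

E62XX → F_EXX = 620 MPa.
Throat t_e = 0.707 × 8 = 5.656 mm.
φr_n = 0.75 × 0.6 × 620 × 5.656 × 10⁻³ = 1.578 kN/mm.
L_req = P_u / φr_n = 299 / 1.578 = 189.5 mm total.
Round up → use L = 190 mm.

L = 190 mm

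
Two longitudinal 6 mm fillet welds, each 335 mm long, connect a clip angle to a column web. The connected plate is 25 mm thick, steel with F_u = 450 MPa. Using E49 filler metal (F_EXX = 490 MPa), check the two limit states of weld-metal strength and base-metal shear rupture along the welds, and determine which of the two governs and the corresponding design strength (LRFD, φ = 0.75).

t_e = 0.707 × 6 = 4.242 mm; L = 670 mm.
Weld metal: φR_n = 0.75 × 0.6 × 490 × 4.242 × 670 × 10⁻³ = 626.7 kN.
Base metal (shear rupture): φR_n = 0.75 × 0.6 × 450 × 25 × 670 × 10⁻³ = 3392 kN.
Governing: weld metal.

φR_n ≈ 627 kN (weld metal governs)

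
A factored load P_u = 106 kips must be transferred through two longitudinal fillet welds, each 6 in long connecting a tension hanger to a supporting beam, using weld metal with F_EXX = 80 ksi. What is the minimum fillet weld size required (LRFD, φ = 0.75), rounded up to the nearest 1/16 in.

w = 3/8 in

Total weld length L = 12 in.
Required throat t_e = P_u / (φ × 0.6 F_EXX × L) = 106 / (0.75 × 0.6 × 80 × 12) = 0.2454 in.
Required leg w = t_e / 0.707 = 0.3471 in → use 3/8 in.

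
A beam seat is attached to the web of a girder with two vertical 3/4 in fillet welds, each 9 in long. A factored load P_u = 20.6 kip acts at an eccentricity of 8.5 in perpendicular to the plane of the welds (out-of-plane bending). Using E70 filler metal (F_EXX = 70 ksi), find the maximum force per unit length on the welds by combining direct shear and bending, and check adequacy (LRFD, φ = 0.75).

L_w = 2 × 9 = 18 in; section modulus (unit throat) S = 2 × L²/6 = 27 in².
Direct shear f_v = P/L_w = 20.6/18 = 1.144 kip/in.
Moment M = P × e = 20.6 × 8.5 = 175.1 kip·in; bending f_b = M/S = 6.485 kip/in.
f_max = √(f_v² + f_b²) = √(1.144² + 6.485²) = 6.585 kip/in.
φr_n = 0.75 × 0.6 × 70 × (0.707 × 0.75) = 16.7 kip/in → adequate.

f_max ≈ 6.59 kip/in; adequate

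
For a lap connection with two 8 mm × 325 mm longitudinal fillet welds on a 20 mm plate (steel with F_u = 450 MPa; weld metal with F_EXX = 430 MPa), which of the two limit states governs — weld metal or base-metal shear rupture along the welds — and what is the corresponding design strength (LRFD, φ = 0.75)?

φR_n ≈ 711 kN (weld metal governs)

t_e = 0.707 × 8 = 5.656 mm; L = 650 mm.
Weld metal: φR_n = 0.75 × 0.6 × 430 × 5.656 × 650 × 10⁻³ = 711.4 kN.
Base metal (shear rupture): φR_n = 0.75 × 0.6 × 450 × 20 × 650 × 10⁻³ = 2632 kN.
Governing: weld metal.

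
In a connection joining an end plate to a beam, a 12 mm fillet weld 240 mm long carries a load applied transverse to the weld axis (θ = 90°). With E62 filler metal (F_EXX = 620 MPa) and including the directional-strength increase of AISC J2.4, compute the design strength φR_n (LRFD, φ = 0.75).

t_e = 0.707 × 12 = 8.484 mm; A_we = 8.484 × 240 = 2036 mm².
Directional factor: 1.0 + 0.5 sin^1.5(90°) = 1.5.
F_nw = 0.6 × 620 × 1.5 = 558 MPa.
φR_n = 0.75 × 558 × 2036 × 10⁻³ = 852.1 kN.

φR_n ≈ 852 kN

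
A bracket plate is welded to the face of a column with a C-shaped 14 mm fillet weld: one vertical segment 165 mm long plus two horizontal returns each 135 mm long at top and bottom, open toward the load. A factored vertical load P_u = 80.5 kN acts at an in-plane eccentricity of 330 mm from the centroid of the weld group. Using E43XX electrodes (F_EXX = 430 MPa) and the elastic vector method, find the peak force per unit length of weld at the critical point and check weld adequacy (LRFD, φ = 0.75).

f_max ≈ 1210 N/mm; adequate

Total weld length L_w = 435 mm. Treat welds as unit-width lines.
Centroid: x̄ = 2×135×67.5 / 435 = 41.9 mm from the vertical weld.
Polar moment about centroid: J = I_x + I_y = [165³/12 + 2×135×82.5²] + [165×41.9² + 2(135³/12 + 135×25.6²)] = 3089000 mm³.
Direct shear f_v = P/L_w = 80.5×10³ / 435 = 185.1 N/mm (vertical).
Torsion M = P·e = 80.5×10³ × 330 = 26565000 N·mm.
Critical point at (x, y) = (93.1, 82.5) from centroid. f_tx = M·y/J = 709.6 N/mm; f_ty = M·x/J = 800.8 N/mm.
Resultant f_max = √[f_tx² + (f_v + f_ty)²] = √[709.6² + (185.1 + 800.8)²] = 1215 N/mm.
Capacity per unit length: φr_n = 0.75 × 0.6 × 430 × (0.707 × 14) = 1915 N/mm.
1215 ≤ 1915 → adequate.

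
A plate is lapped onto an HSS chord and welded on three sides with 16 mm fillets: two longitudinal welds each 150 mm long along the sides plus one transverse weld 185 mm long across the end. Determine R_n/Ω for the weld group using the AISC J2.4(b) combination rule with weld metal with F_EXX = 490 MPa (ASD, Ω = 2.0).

t_e = 0.707 × 16 = 11.31 mm.
R_nwl = 0.6 × 490 × 11.31 × 300 × 10⁻³ = 997.7 kN (longitudinal, 2 welds).
R_nwt = 0.6 × 490 × 11.31 × 185 × 10⁻³ = 615.3 kN (transverse, base value).
(i) R_nwl + R_nwt = 1613 kN; (ii) 0.85 R_nwl + 1.5 R_nwt = 1771 kN.
R_n = max = 1771 kN [governs: (ii)]; R_n/Ω = 885.5 kN.

R_n/Ω ≈ 885 kN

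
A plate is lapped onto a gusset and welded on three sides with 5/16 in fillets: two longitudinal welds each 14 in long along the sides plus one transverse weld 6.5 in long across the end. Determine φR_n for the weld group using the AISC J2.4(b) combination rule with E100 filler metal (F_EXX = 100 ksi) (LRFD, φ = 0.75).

φR_n ≈ 343 kip

t_e = 0.707 × 0.3125 = 0.2209 in.
R_nwl = 0.6 × 100 × 0.2209 × 28 = 371.2 kip (longitudinal, 2 welds).
R_nwt = 0.6 × 100 × 0.2209 × 6.5 = 86.17 kip (transverse, base value).
(i) R_nwl + R_nwt = 457.3 kip; (ii) 0.85 R_nwl + 1.5 R_nwt = 444.7 kip.
R_n = max = 457.3 kip [governs: (i)]; φR_n = 343 kip.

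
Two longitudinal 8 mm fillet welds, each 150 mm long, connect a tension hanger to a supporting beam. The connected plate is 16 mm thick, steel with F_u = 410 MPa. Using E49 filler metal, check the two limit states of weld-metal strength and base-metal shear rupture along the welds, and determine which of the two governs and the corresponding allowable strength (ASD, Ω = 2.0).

E49XX → F_EXX = 490 MPa.
t_e = 0.707 × 8 = 5.656 mm; L = 300 mm.
Weld metal: R_n/Ω = (1/2.0) × 0.6 × 490 × 5.656 × 300 × 10⁻³ = 249.4 kN.
Base metal (shear rupture): R_n/Ω = (1/2.0) × 0.6 × 410 × 16 × 300 × 10⁻³ = 590.4 kN.
Governing: weld metal.

R_n/Ω ≈ 249 kN (weld metal governs)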